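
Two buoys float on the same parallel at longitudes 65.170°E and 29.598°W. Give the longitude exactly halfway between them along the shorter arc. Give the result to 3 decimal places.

Signed shortest Δλ from +65.170° to -29.598° is -94.768°.
Midpoint longitude = +65.170° + (-94.768°)/2 = +65.170° − 47.384° = +17.786°.

17.786°E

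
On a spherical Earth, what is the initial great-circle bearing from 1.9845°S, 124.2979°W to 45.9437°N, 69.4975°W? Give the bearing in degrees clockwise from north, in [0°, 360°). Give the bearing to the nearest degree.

Δλ = -69.4975 − -124.2979 = 54.8004°.
θ = atan2( sin Δλ · cos φ₂ , cos φ₁ · sin φ₂ − sin φ₁ · cos φ₂ · cos Δλ )
  = atan2(0.56822, 0.73211) = 37.816° → normalised to [0°, 360°): 37.816°.

38°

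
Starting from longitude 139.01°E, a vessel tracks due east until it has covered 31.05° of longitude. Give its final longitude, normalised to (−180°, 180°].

Start at +139.01°; shift +31.05° → +170.06°.
+170.06° already lies in (−180°, 180°].

170.06°E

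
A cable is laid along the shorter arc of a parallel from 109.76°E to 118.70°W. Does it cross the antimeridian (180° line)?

Naïve |-118.70 − 109.76| = 228.46° > 180°, so the shorter arc goes the other way round — across 180°.
Signed shortest Δλ = ((-118.70 − 109.76 + 180) mod 360) − 180 = 131.54°.
Going east by 131.54° from +109.76° passes through 180° before reaching -118.70°.

Yes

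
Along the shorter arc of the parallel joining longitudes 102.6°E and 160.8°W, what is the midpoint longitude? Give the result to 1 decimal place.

150.9°E

Signed shortest Δλ from +102.6° to -160.8° is +96.6°.
Midpoint longitude = +102.6° + (+96.6°)/2 = +102.6° + 48.3° = +150.9°.
(The naïve average (+102.6 + -160.8)/2 = -29.1° is on the wrong side of the globe.)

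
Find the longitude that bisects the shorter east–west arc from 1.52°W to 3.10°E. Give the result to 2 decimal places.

Signed shortest Δλ from -1.52° to +3.10° is +4.62°.
Midpoint longitude = -1.52° + (+4.62°)/2 = -1.52° + 2.31° = +0.79°.

0.79°E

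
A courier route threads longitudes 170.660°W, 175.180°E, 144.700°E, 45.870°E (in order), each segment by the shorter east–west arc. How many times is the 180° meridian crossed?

1

Leg 1: -170.660° → +175.180°, shortest Δλ = -14.16° (west) — crosses 180°.
Leg 2: +175.180° → +144.700°, shortest Δλ = -30.48° (west) — does not cross 180°.
Leg 3: +144.700° → +45.870°, shortest Δλ = -98.83° (west) — does not cross 180°.
Total crossings: 1.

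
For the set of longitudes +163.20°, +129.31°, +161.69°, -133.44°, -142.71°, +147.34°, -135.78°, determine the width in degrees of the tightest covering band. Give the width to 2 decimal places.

Sort the longitudes: -142.71°, -135.78°, -133.44°, +129.31°, +147.34°, +161.69°, +163.20°.
Eastward gaps between consecutive values (wrapping around): 6.93°, 2.34°, 262.75°, 18.03°, 14.35°, 1.51°, 54.09°.
Largest gap = 262.75° ⇒ minimal covering band is its complement: 360° − 262.75° = 97.25°.
Band runs from +129.31° eastward to -133.44°, crossing the antimeridian.

97.25°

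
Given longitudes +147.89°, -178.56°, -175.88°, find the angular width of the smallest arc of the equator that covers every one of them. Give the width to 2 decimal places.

36.23°

Sort the longitudes: -178.56°, -175.88°, +147.89°.
Eastward gaps between consecutive values (wrapping around): 2.68°, 323.77°, 33.55°.
Largest gap = 323.77° ⇒ minimal covering band is its complement: 360° − 323.77° = 36.23°.
Band runs from +147.89° eastward to -175.88°, crossing the antimeridian.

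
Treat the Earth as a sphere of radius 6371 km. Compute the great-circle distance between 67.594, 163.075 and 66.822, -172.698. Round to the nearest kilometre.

Δλ = -172.698 − 163.075 = -335.773°; wrapped into (−180°, 180°]: 24.227°.
Δφ = 66.822 − 67.594 = -0.772°.
a = sin²(Δφ/2) + cos φ₁ · cos φ₂ · sin²(Δλ/2) = 0.006652.
c = 2·atan2(√a, √(1−a)) = 0.16330 rad → d = 6371·c ≈ 1040.38 km.

1040 km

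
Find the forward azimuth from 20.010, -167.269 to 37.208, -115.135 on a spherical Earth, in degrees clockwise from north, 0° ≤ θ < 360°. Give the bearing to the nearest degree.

57°

Δλ = -115.135 − -167.269 = 52.134°.
θ = atan2( sin Δλ · cos φ₂ , cos φ₁ · sin φ₂ − sin φ₁ · cos φ₂ · cos Δλ )
  = atan2(0.62875, 0.40092) = 57.477° → normalised to [0°, 360°): 57.477°.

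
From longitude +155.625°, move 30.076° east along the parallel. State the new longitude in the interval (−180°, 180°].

Start at +155.625°; shift +30.076° → +185.701°.
+185.701° lies outside (−180°, 180°]; subtract 360° → -174.299°.

-174.299°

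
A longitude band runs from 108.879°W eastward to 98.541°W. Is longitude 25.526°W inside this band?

No

Band width going east from -108.879° to -98.541°: ((-98.541 − -108.879) mod 360) = 10.338°.
Offset of -25.526° east of the west edge: ((-25.526 − -108.879) mod 360) = 83.353°.
83.353° > 10.338° ⇒ outside.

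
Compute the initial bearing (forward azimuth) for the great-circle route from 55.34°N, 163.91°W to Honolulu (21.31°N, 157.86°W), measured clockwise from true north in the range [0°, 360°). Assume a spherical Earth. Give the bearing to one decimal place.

170.0°

Δλ = -157.86 − -163.91 = 6.05°.
θ = atan2( sin Δλ · cos φ₂ , cos φ₁ · sin φ₂ − sin φ₁ · cos φ₂ · cos Δλ )
  = atan2(0.09819, -0.55536) = 169.973° → normalised to [0°, 360°): 169.973°.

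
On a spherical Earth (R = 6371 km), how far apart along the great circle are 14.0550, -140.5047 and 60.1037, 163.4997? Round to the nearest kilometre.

6811 km

Δλ = 163.4997 − -140.5047 = 304.0044°; wrapped into (−180°, 180°]: -55.9956°.
Δφ = 60.1037 − 14.0550 = 46.0487°.
a = sin²(Δφ/2) + cos φ₁ · cos φ₂ · sin²(Δλ/2) = 0.259529.
c = 2·atan2(√a, √(1−a)) = 1.06907 rad → d = 6371·c ≈ 6811.02 km.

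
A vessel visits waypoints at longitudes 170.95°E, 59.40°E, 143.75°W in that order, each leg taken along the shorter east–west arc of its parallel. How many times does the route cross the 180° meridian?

Leg 1: +170.95° → +59.40°, shortest Δλ = -111.55° (west) — does not cross 180°.
Leg 2: +59.40° → -143.75°, shortest Δλ = 156.85° (east) — crosses 180°.
Total crossings: 1.

1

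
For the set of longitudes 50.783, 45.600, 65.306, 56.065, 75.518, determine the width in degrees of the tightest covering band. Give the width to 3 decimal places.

Sort the longitudes: +45.600°, +50.783°, +56.065°, +65.306°, +75.518°.
Eastward gaps between consecutive values (wrapping around): 5.183°, 5.282°, 9.241°, 10.212°, 330.082°.
Largest gap = 330.082° ⇒ minimal covering band is its complement: 360° − 330.082° = 29.918°.
Band runs from +45.600° eastward to +75.518°.

29.918°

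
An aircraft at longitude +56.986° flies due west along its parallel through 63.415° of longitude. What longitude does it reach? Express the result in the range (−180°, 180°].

-6.429°

Start at +56.986°; shift −63.415° → -6.429°.
-6.429° already lies in (−180°, 180°].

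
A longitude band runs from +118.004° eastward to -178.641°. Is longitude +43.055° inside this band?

No

Band width going east from +118.004° to -178.641°: ((-178.641 − 118.004) mod 360) = 63.355°.
Offset of +43.055° east of the west edge: ((43.055 − 118.004) mod 360) = 285.051°.
285.051° > 63.355° ⇒ outside.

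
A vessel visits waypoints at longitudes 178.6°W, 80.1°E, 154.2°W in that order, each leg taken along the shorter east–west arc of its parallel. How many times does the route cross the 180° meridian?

Leg 1: -178.6° → +80.1°, shortest Δλ = -101.3° (west) — crosses 180°.
Leg 2: +80.1° → -154.2°, shortest Δλ = 125.7° (east) — crosses 180°.
Total crossings: 2.

2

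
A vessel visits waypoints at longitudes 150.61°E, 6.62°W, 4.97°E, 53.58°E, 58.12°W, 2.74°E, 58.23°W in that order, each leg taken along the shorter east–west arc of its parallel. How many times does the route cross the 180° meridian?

Leg 1: +150.61° → -6.62°, shortest Δλ = -157.23° (west) — does not cross 180°.
Leg 2: -6.62° → +4.97°, shortest Δλ = 11.59° (east) — does not cross 180°.
Leg 3: +4.97° → +53.58°, shortest Δλ = 48.61° (east) — does not cross 180°.
Leg 4: +53.58° → -58.12°, shortest Δλ = -111.7° (west) — does not cross 180°.
Leg 5: -58.12° → +2.74°, shortest Δλ = 60.86° (east) — does not cross 180°.
Leg 6: +2.74° → -58.23°, shortest Δλ = -60.97° (west) — does not cross 180°.
Total crossings: 0.

0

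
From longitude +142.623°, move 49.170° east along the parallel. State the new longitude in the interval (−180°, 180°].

Start at +142.623°; shift +49.170° → +191.793°.
+191.793° lies outside (−180°, 180°]; subtract 360° → -168.207°.

-168.207°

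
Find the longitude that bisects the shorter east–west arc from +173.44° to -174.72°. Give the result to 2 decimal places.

+179.36°

Signed shortest Δλ from +173.44° to -174.72° is +11.84°.
Midpoint longitude = +173.44° + (+11.84°)/2 = +173.44° + 5.92° = +179.36°.
(The naïve average (+173.44 + -174.72)/2 = -0.64° is on the wrong side of the globe.)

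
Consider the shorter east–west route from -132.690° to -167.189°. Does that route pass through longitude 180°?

No

Signed shortest Δλ = ((-167.189 − -132.690 + 180) mod 360) − 180 = -34.499°.
Going west by 34.499° from -132.690° reaches -167.189° without touching 180°.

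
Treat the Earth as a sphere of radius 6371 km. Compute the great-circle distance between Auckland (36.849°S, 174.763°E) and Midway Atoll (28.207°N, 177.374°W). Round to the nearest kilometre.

7280 km

Δλ = -177.374 − 174.763 = -352.137°; wrapped into (−180°, 180°]: 7.863°.
Δφ = 28.207 − -36.849 = 65.056°.
a = sin²(Δφ/2) + cos φ₁ · cos φ₂ · sin²(Δλ/2) = 0.292449.
c = 2·atan2(√a, √(1−a)) = 1.14274 rad → d = 6371·c ≈ 7280.41 km.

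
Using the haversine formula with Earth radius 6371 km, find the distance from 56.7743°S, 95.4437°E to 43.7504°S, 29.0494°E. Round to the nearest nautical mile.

2553 nmi

Δλ = 29.0494 − 95.4437 = -66.3943°.
Δφ = -43.7504 − -56.7743 = 13.0239°.
a = sin²(Δφ/2) + cos φ₁ · cos φ₂ · sin²(Δλ/2) = 0.131517.
c = 2·atan2(√a, √(1−a)) = 0.74223 rad → d = 6371·c ≈ 4728.73 km ≈ 2553.31 nmi.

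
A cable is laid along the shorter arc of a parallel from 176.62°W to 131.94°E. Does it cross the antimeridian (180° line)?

Yes

Naïve |131.94 − -176.62| = 308.56° > 180°, so the shorter arc goes the other way round — across 180°.
Signed shortest Δλ = ((131.94 − -176.62 + 180) mod 360) − 180 = -51.44°.
Going west by 51.44° from -176.62° passes through 180° before reaching +131.94°.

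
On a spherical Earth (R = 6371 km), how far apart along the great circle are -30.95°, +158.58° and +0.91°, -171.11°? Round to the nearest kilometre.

Δλ = -171.11 − 158.58 = -329.69°; wrapped into (−180°, 180°]: 30.31°.
Δφ = 0.91 − -30.95 = 31.86°.
a = sin²(Δφ/2) + cos φ₁ · cos φ₂ · sin²(Δλ/2) = 0.133937.
c = 2·atan2(√a, √(1−a)) = 0.74936 rad → d = 6371·c ≈ 4774.17 km.

4774 km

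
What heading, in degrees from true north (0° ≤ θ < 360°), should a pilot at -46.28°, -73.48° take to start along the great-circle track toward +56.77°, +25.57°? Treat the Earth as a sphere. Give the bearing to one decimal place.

Δλ = 25.57 − -73.48 = 99.05°.
θ = atan2( sin Δλ · cos φ₂ , cos φ₁ · sin φ₂ − sin φ₁ · cos φ₂ · cos Δλ )
  = atan2(0.54118, 0.51582) = 46.374° → normalised to [0°, 360°): 46.374°.

46.4°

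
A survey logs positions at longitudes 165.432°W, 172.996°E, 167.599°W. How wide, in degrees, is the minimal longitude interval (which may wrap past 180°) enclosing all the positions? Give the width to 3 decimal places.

21.572°

Sort the longitudes: -167.599°, -165.432°, +172.996°.
Eastward gaps between consecutive values (wrapping around): 2.167°, 338.428°, 19.405°.
Largest gap = 338.428° ⇒ minimal covering band is its complement: 360° − 338.428° = 21.572°.
Band runs from +172.996° eastward to -165.432°, crossing the antimeridian.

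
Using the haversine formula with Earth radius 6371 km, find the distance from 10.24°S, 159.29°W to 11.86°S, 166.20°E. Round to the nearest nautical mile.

Δλ = 166.20 − -159.29 = 325.49°; wrapped into (−180°, 180°]: -34.51°.
Δφ = -11.86 − -10.24 = -1.62°.
a = sin²(Δφ/2) + cos φ₁ · cos φ₂ · sin²(Δλ/2) = 0.084936.
c = 2·atan2(√a, √(1−a)) = 0.59146 rad → d = 6371·c ≈ 3768.19 km ≈ 2034.66 nmi.

2035 nmi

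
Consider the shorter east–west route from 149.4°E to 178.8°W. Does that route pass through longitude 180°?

Yes

Naïve |-178.8 − 149.4| = 328.2° > 180°, so the shorter arc goes the other way round — across 180°.
Signed shortest Δλ = ((-178.8 − 149.4 + 180) mod 360) − 180 = 31.8°.
Going east by 31.8° from +149.4° passes through 180° before reaching -178.8°.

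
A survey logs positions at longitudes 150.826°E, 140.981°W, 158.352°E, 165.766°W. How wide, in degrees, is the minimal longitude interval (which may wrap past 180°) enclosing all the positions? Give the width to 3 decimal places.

Sort the longitudes: -165.766°, -140.981°, +150.826°, +158.352°.
Eastward gaps between consecutive values (wrapping around): 24.785°, 291.807°, 7.526°, 35.882°.
Largest gap = 291.807° ⇒ minimal covering band is its complement: 360° − 291.807° = 68.193°.
Band runs from +150.826° eastward to -140.981°, crossing the antimeridian.

68.193°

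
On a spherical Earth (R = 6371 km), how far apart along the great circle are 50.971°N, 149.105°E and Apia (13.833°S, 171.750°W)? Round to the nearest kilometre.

Δλ = -171.750 − 149.105 = -320.855°; wrapped into (−180°, 180°]: 39.145°.
Δφ = -13.833 − 50.971 = -64.804°.
a = sin²(Δφ/2) + cos φ₁ · cos φ₂ · sin²(Δλ/2) = 0.355762.
c = 2·atan2(√a, √(1−a)) = 1.27816 rad → d = 6371·c ≈ 8143.16 km.

8143 km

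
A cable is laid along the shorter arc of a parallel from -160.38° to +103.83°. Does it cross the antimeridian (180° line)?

Naïve |103.83 − -160.38| = 264.21° > 180°, so the shorter arc goes the other way round — across 180°.
Signed shortest Δλ = ((103.83 − -160.38 + 180) mod 360) − 180 = -95.79°.
Going west by 95.79° from -160.38° passes through 180° before reaching +103.83°.

Yes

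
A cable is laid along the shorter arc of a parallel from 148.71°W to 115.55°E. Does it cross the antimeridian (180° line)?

Yes

Naïve |115.55 − -148.71| = 264.26° > 180°, so the shorter arc goes the other way round — across 180°.
Signed shortest Δλ = ((115.55 − -148.71 + 180) mod 360) − 180 = -95.74°.
Going west by 95.74° from -148.71° passes through 180° before reaching +115.55°.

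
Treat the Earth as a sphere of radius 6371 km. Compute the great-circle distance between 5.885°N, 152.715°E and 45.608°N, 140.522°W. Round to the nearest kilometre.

Δλ = -140.522 − 152.715 = -293.237°; wrapped into (−180°, 180°]: 66.763°.
Δφ = 45.608 − 5.885 = 39.723°.
a = sin²(Δφ/2) + cos φ₁ · cos φ₂ · sin²(Δλ/2) = 0.326093.
c = 2·atan2(√a, √(1−a)) = 1.21556 rad → d = 6371·c ≈ 7744.32 km.

7744 km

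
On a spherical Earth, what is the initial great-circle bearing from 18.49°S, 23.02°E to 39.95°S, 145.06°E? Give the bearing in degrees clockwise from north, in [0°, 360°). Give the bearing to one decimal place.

Δλ = 145.06 − 23.02 = 122.04°.
θ = atan2( sin Δλ · cos φ₂ , cos φ₁ · sin φ₂ − sin φ₁ · cos φ₂ · cos Δλ )
  = atan2(0.64983, -0.73795) = 138.633° → normalised to [0°, 360°): 138.633°.

138.6°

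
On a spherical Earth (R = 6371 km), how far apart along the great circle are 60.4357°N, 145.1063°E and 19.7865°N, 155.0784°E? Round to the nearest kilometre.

4588 km

Δλ = 155.0784 − 145.1063 = 9.9721°.
Δφ = 19.7865 − 60.4357 = -40.6492°.
a = sin²(Δφ/2) + cos φ₁ · cos φ₂ · sin²(Δλ/2) = 0.124151.
c = 2·atan2(√a, √(1−a)) = 0.72016 rad → d = 6371·c ≈ 4588.16 km.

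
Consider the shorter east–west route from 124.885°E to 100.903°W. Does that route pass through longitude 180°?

Yes

Naïve |-100.903 − 124.885| = 225.788° > 180°, so the shorter arc goes the other way round — across 180°.
Signed shortest Δλ = ((-100.903 − 124.885 + 180) mod 360) − 180 = 134.212°.
Going east by 134.212° from +124.885° passes through 180° before reaching -100.903°.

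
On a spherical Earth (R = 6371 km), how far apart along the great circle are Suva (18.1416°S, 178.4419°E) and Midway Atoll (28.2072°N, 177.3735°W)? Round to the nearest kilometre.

5173 km

Δλ = -177.3735 − 178.4419 = -355.8154°; wrapped into (−180°, 180°]: 4.1846°.
Δφ = 28.2072 − -18.1416 = 46.3488°.
a = sin²(Δφ/2) + cos φ₁ · cos φ₂ · sin²(Δλ/2) = 0.155983.
c = 2·atan2(√a, √(1−a)) = 0.81202 rad → d = 6371·c ≈ 5173.38 km.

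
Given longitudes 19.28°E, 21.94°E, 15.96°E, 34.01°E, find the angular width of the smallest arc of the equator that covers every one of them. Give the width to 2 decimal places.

18.05°

Sort the longitudes: +15.96°, +19.28°, +21.94°, +34.01°.
Eastward gaps between consecutive values (wrapping around): 3.32°, 2.66°, 12.07°, 341.95°.
Largest gap = 341.95° ⇒ minimal covering band is its complement: 360° − 341.95° = 18.05°.
Band runs from +15.96° eastward to +34.01°.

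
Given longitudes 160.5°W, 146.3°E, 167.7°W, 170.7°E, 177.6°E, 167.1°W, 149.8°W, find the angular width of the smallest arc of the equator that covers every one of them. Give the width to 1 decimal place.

63.9°

Sort the longitudes: -167.7°, -167.1°, -160.5°, -149.8°, +146.3°, +170.7°, +177.6°.
Eastward gaps between consecutive values (wrapping around): 0.6°, 6.6°, 10.7°, 296.1°, 24.4°, 6.9°, 14.7°.
Largest gap = 296.1° ⇒ minimal covering band is its complement: 360° − 296.1° = 63.9°.
Band runs from +146.3° eastward to -149.8°, crossing the antimeridian.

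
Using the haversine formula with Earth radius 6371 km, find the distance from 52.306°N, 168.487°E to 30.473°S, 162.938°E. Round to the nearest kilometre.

Δλ = 162.938 − 168.487 = -5.549°.
Δφ = -30.473 − 52.306 = -82.779°.
a = sin²(Δφ/2) + cos φ₁ · cos φ₂ · sin²(Δλ/2) = 0.438386.
c = 2·atan2(√a, √(1−a)) = 1.44725 rad → d = 6371·c ≈ 9220.46 km.

9220 km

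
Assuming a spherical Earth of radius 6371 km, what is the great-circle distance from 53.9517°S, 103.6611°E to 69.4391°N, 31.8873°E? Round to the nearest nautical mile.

8035 nmi

Δλ = 31.8873 − 103.6611 = -71.7738°.
Δφ = 69.4391 − -53.9517 = 123.3908°.
a = sin²(Δφ/2) + cos φ₁ · cos φ₂ · sin²(Δλ/2) = 0.846189.
c = 2·atan2(√a, √(1−a)) = 2.33558 rad → d = 6371·c ≈ 14879.95 km ≈ 8034.53 nmi.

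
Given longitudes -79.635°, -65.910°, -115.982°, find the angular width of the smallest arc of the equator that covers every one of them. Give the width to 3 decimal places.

50.072°

Sort the longitudes: -115.982°, -79.635°, -65.910°.
Eastward gaps between consecutive values (wrapping around): 36.347°, 13.725°, 309.928°.
Largest gap = 309.928° ⇒ minimal covering band is its complement: 360° − 309.928° = 50.072°.
Band runs from -115.982° eastward to -65.910°.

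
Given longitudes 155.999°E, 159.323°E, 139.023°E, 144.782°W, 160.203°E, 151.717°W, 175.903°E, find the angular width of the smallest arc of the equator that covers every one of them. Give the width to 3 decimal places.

76.195°

Sort the longitudes: -151.717°, -144.782°, +139.023°, +155.999°, +159.323°, +160.203°, +175.903°.
Eastward gaps between consecutive values (wrapping around): 6.935°, 283.805°, 16.976°, 3.324°, 0.880°, 15.700°, 32.380°.
Largest gap = 283.805° ⇒ minimal covering band is its complement: 360° − 283.805° = 76.195°.
Band runs from +139.023° eastward to -144.782°, crossing the antimeridian.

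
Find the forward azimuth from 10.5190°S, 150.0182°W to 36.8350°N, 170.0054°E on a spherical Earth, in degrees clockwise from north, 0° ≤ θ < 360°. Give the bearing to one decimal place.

323.8°

Δλ = 170.0054 − -150.0182 = 320.0236°; wrapped into (−180°, 180°]: -39.9764°.
θ = atan2( sin Δλ · cos φ₂ , cos φ₁ · sin φ₂ − sin φ₁ · cos φ₂ · cos Δλ )
  = atan2(-0.51421, 0.70141) = -36.246° → normalised to [0°, 360°): 323.754°.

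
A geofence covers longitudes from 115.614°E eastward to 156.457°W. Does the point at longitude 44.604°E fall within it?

Band width going east from +115.614° to -156.457°: ((-156.457 − 115.614) mod 360) = 87.929°.
Offset of +44.604° east of the west edge: ((44.604 − 115.614) mod 360) = 288.990°.
288.990° > 87.929° ⇒ outside.

No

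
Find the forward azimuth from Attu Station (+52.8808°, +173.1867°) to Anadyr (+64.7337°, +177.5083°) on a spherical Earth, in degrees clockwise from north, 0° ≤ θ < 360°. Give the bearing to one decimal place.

8.9°

Δλ = 177.5083 − 173.1867 = 4.3216°.
θ = atan2( sin Δλ · cos φ₂ , cos φ₁ · sin φ₂ − sin φ₁ · cos φ₂ · cos Δλ )
  = atan2(0.03216, 0.20637) = 8.859° → normalised to [0°, 360°): 8.859°.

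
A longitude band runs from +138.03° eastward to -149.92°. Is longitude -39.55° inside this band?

Band width going east from +138.03° to -149.92°: ((-149.92 − 138.03) mod 360) = 72.05°.
Offset of -39.55° east of the west edge: ((-39.55 − 138.03) mod 360) = 182.42°.
182.42° > 72.05° ⇒ outside.

No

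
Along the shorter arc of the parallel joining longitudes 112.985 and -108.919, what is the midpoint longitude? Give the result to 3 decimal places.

Signed shortest Δλ from +112.985° to -108.919° is +138.096°.
Midpoint longitude = +112.985° + (+138.096°)/2 = +112.985° + 69.048° = +182.033°.
Normalise into (−180°, 180°]: -177.967°.
(The naïve average (+112.985 + -108.919)/2 = 2.033° is on the wrong side of the globe.)

-177.967°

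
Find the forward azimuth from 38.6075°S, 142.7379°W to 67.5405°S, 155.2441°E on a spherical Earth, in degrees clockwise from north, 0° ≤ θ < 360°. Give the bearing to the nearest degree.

Δλ = 155.2441 − -142.7379 = 297.9820°; wrapped into (−180°, 180°]: -62.0180°.
θ = atan2( sin Δλ · cos φ₂ , cos φ₁ · sin φ₂ − sin φ₁ · cos φ₂ · cos Δλ )
  = atan2(-0.33737, -0.61032) = -151.067° → normalised to [0°, 360°): 208.933°.

209°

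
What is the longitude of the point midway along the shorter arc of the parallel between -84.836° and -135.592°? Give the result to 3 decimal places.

Signed shortest Δλ from -84.836° to -135.592° is -50.756°.
Midpoint longitude = -84.836° + (-50.756°)/2 = -84.836° − 25.378° = -110.214°.

-110.214°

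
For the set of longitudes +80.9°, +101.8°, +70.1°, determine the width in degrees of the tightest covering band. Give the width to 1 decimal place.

Sort the longitudes: +70.1°, +80.9°, +101.8°.
Eastward gaps between consecutive values (wrapping around): 10.8°, 20.9°, 328.3°.
Largest gap = 328.3° ⇒ minimal covering band is its complement: 360° − 328.3° = 31.7°.
Band runs from +70.1° eastward to +101.8°.

31.7°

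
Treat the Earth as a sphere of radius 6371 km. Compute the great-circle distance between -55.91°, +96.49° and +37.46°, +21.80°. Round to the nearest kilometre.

12534 km

Δλ = 21.80 − 96.49 = -74.69°.
Δφ = 37.46 − -55.91 = 93.37°.
a = sin²(Δφ/2) + cos φ₁ · cos φ₂ · sin²(Δλ/2) = 0.693109.
c = 2·atan2(√a, √(1−a)) = 1.96732 rad → d = 6371·c ≈ 12533.82 km.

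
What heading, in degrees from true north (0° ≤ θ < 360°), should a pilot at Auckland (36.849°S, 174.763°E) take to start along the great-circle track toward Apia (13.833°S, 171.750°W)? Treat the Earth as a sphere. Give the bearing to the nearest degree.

Δλ = -171.750 − 174.763 = -346.513°; wrapped into (−180°, 180°]: 13.487°.
θ = atan2( sin Δλ · cos φ₂ , cos φ₁ · sin φ₂ − sin φ₁ · cos φ₂ · cos Δλ )
  = atan2(0.22646, 0.37493) = 31.132° → normalised to [0°, 360°): 31.132°.

31°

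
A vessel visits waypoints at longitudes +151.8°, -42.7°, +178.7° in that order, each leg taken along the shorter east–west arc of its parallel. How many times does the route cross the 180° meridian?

2

Leg 1: +151.8° → -42.7°, shortest Δλ = 165.5° (east) — crosses 180°.
Leg 2: -42.7° → +178.7°, shortest Δλ = -138.6° (west) — crosses 180°.
Total crossings: 2.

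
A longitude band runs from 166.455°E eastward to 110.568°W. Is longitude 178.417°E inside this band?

Band width going east from +166.455° to -110.568°: ((-110.568 − 166.455) mod 360) = 82.977°.
Offset of +178.417° east of the west edge: ((178.417 − 166.455) mod 360) = 11.962°.
11.962° ≤ 82.977° ⇒ inside.

Yes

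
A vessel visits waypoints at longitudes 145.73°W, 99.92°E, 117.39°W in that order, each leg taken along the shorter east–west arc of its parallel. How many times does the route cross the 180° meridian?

2

Leg 1: -145.73° → +99.92°, shortest Δλ = -114.35° (west) — crosses 180°.
Leg 2: +99.92° → -117.39°, shortest Δλ = 142.69° (east) — crosses 180°.
Total crossings: 2.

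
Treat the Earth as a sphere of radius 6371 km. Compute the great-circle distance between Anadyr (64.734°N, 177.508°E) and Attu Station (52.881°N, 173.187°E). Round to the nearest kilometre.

Δλ = 173.187 − 177.508 = -4.321°.
Δφ = 52.881 − 64.734 = -11.853°.
a = sin²(Δφ/2) + cos φ₁ · cos φ₂ · sin²(Δλ/2) = 0.011027.
c = 2·atan2(√a, √(1−a)) = 0.21041 rad → d = 6371·c ≈ 1340.51 km.

1341 km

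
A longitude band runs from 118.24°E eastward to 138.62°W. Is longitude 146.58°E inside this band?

Band width going east from +118.24° to -138.62°: ((-138.62 − 118.24) mod 360) = 103.14°.
Offset of +146.58° east of the west edge: ((146.58 − 118.24) mod 360) = 28.34°.
28.34° ≤ 103.14° ⇒ inside.

Yes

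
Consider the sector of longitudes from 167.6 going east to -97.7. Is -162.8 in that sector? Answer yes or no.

Band width going east from +167.6° to -97.7°: ((-97.7 − 167.6) mod 360) = 94.7°.
Offset of -162.8° east of the west edge: ((-162.8 − 167.6) mod 360) = 29.6°.
29.6° ≤ 94.7° ⇒ inside.

Yes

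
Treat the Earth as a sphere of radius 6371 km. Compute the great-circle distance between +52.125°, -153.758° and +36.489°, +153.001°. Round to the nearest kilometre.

4460 km

Δλ = 153.001 − -153.758 = 306.759°; wrapped into (−180°, 180°]: -53.241°.
Δφ = 36.489 − 52.125 = -15.636°.
a = sin²(Δφ/2) + cos φ₁ · cos φ₂ · sin²(Δλ/2) = 0.117604.
c = 2·atan2(√a, √(1−a)) = 0.70008 rad → d = 6371·c ≈ 4460.19 km.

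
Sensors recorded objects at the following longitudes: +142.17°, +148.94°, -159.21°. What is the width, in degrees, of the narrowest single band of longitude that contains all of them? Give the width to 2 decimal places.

58.62°

Sort the longitudes: -159.21°, +142.17°, +148.94°.
Eastward gaps between consecutive values (wrapping around): 301.38°, 6.77°, 51.85°.
Largest gap = 301.38° ⇒ minimal covering band is its complement: 360° − 301.38° = 58.62°.
Band runs from +142.17° eastward to -159.21°, crossing the antimeridian.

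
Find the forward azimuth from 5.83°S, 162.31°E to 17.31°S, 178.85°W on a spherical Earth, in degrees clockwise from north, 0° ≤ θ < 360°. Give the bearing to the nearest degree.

124°

Δλ = -178.85 − 162.31 = -341.16°; wrapped into (−180°, 180°]: 18.84°.
θ = atan2( sin Δλ · cos φ₂ , cos φ₁ · sin φ₂ − sin φ₁ · cos φ₂ · cos Δλ )
  = atan2(0.30830, -0.20422) = 123.521° → normalised to [0°, 360°): 123.521°.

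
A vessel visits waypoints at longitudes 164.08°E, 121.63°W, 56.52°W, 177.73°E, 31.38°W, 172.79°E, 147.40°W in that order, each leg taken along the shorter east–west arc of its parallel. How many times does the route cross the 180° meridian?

Leg 1: +164.08° → -121.63°, shortest Δλ = 74.29° (east) — crosses 180°.
Leg 2: -121.63° → -56.52°, shortest Δλ = 65.11° (east) — does not cross 180°.
Leg 3: -56.52° → +177.73°, shortest Δλ = -125.75° (west) — crosses 180°.
Leg 4: +177.73° → -31.38°, shortest Δλ = 150.89° (east) — crosses 180°.
Leg 5: -31.38° → +172.79°, shortest Δλ = -155.83° (west) — crosses 180°.
Leg 6: +172.79° → -147.40°, shortest Δλ = 39.81° (east) — crosses 180°.
Total crossings: 5.

5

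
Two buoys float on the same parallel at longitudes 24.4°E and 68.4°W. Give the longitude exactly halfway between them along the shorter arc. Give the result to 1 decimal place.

22.0°W

Signed shortest Δλ from +24.4° to -68.4° is -92.8°.
Midpoint longitude = +24.4° + (-92.8°)/2 = +24.4° − 46.4° = -22.0°.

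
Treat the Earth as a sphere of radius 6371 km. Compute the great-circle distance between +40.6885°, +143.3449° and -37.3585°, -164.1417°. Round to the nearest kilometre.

10191 km

Δλ = -164.1417 − 143.3449 = -307.4866°; wrapped into (−180°, 180°]: 52.5134°.
Δφ = -37.3585 − 40.6885 = -78.0470°.
a = sin²(Δφ/2) + cos φ₁ · cos φ₂ · sin²(Δλ/2) = 0.514403.
c = 2·atan2(√a, √(1−a)) = 1.59961 rad → d = 6371·c ≈ 10191.09 km.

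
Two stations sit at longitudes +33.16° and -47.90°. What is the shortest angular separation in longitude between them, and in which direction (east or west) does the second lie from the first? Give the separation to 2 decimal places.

81.06° west

Raw difference: -47.90 − 33.16 = -81.06°.
Normalise into (−180°, 180°]: -81.06° stays -81.06°.
Negative ⇒ the second point lies to the west; separation 81.06°.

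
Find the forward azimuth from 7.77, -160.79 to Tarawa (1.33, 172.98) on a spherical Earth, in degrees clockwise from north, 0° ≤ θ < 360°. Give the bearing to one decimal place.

Δλ = 172.98 − -160.79 = 333.77°; wrapped into (−180°, 180°]: -26.23°.
θ = atan2( sin Δλ · cos φ₂ , cos φ₁ · sin φ₂ − sin φ₁ · cos φ₂ · cos Δλ )
  = atan2(-0.44186, -0.09824) = -102.536° → normalised to [0°, 360°): 257.464°.

257.5°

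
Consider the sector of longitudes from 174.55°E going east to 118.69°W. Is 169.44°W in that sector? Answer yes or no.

Band width going east from +174.55° to -118.69°: ((-118.69 − 174.55) mod 360) = 66.76°.
Offset of -169.44° east of the west edge: ((-169.44 − 174.55) mod 360) = 16.01°.
16.01° ≤ 66.76° ⇒ inside.

Yes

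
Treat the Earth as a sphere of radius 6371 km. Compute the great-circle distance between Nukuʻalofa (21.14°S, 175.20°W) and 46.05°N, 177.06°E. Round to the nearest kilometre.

7512 km

Δλ = 177.06 − -175.20 = 352.26°; wrapped into (−180°, 180°]: -7.74°.
Δφ = 46.05 − -21.14 = 67.19°.
a = sin²(Δφ/2) + cos φ₁ · cos φ₂ · sin²(Δλ/2) = 0.309111.
c = 2·atan2(√a, √(1−a)) = 1.17908 rad → d = 6371·c ≈ 7511.89 km.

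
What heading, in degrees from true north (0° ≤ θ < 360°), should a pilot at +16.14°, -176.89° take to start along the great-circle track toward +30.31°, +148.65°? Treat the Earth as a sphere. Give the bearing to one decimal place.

Δλ = 148.65 − -176.89 = 325.54°; wrapped into (−180°, 180°]: -34.46°.
θ = atan2( sin Δλ · cos φ₂ , cos φ₁ · sin φ₂ − sin φ₁ · cos φ₂ · cos Δλ )
  = atan2(-0.48849, 0.28691) = -59.572° → normalised to [0°, 360°): 300.428°.

300.4°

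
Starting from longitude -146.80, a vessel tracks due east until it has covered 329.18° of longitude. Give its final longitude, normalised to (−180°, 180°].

-177.62°

Start at -146.80°; shift +329.18° → +182.38°.
+182.38° lies outside (−180°, 180°]; subtract 360° → -177.62°.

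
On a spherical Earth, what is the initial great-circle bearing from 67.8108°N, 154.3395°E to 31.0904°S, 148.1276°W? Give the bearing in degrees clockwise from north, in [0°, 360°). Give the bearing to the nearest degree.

131°

Δλ = -148.1276 − 154.3395 = -302.4671°; wrapped into (−180°, 180°]: 57.5329°.
θ = atan2( sin Δλ · cos φ₂ , cos φ₁ · sin φ₂ − sin φ₁ · cos φ₂ · cos Δλ )
  = atan2(0.72251, -0.62068) = 130.665° → normalised to [0°, 360°): 130.665°.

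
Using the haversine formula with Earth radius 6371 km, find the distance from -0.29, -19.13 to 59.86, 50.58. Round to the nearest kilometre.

Δλ = 50.58 − -19.13 = 69.71°.
Δφ = 59.86 − -0.29 = 60.15°.
a = sin²(Δφ/2) + cos φ₁ · cos φ₂ · sin²(Δλ/2) = 0.415130.
c = 2·atan2(√a, √(1−a)) = 1.40023 rad → d = 6371·c ≈ 8920.87 km.

8921 km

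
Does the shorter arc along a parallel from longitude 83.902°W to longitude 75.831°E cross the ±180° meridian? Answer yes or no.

Signed shortest Δλ = ((75.831 − -83.902 + 180) mod 360) − 180 = 159.733°.
Going east by 159.733° from -83.902° reaches +75.831° without touching 180°.

No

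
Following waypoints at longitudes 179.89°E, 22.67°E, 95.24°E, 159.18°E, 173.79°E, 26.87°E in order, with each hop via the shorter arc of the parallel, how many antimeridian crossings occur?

Leg 1: +179.89° → +22.67°, shortest Δλ = -157.22° (west) — does not cross 180°.
Leg 2: +22.67° → +95.24°, shortest Δλ = 72.57° (east) — does not cross 180°.
Leg 3: +95.24° → +159.18°, shortest Δλ = 63.94° (east) — does not cross 180°.
Leg 4: +159.18° → +173.79°, shortest Δλ = 14.61° (east) — does not cross 180°.
Leg 5: +173.79° → +26.87°, shortest Δλ = -146.92° (west) — does not cross 180°.
Total crossings: 0.

0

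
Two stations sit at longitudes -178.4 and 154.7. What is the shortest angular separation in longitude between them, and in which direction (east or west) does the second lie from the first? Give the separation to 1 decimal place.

26.9° west

Raw difference: 154.7 − -178.4 = 333.1°.
Normalise into (−180°, 180°]: 333.1° − 360° = -26.9°.
Negative ⇒ the second point lies to the west; separation 26.9°.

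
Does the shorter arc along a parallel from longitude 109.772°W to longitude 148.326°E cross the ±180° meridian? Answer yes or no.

Naïve |148.326 − -109.772| = 258.098° > 180°, so the shorter arc goes the other way round — across 180°.
Signed shortest Δλ = ((148.326 − -109.772 + 180) mod 360) − 180 = -101.902°.
Going west by 101.902° from -109.772° passes through 180° before reaching +148.326°.

Yes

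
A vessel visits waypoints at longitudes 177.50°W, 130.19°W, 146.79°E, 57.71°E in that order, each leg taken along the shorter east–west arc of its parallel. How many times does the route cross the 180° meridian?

Leg 1: -177.50° → -130.19°, shortest Δλ = 47.31° (east) — does not cross 180°.
Leg 2: -130.19° → +146.79°, shortest Δλ = -83.02° (west) — crosses 180°.
Leg 3: +146.79° → +57.71°, shortest Δλ = -89.08° (west) — does not cross 180°.
Total crossings: 1.

1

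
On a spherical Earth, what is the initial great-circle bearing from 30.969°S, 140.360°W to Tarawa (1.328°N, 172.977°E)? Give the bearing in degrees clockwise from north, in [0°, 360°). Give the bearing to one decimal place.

297.2°

Δλ = 172.977 − -140.360 = 313.337°; wrapped into (−180°, 180°]: -46.663°.
θ = atan2( sin Δλ · cos φ₂ , cos φ₁ · sin φ₂ − sin φ₁ · cos φ₂ · cos Δλ )
  = atan2(-0.72713, 0.37292) = -62.848° → normalised to [0°, 360°): 297.152°.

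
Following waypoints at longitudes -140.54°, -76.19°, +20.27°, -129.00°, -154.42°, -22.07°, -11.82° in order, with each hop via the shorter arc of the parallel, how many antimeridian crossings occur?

Leg 1: -140.54° → -76.19°, shortest Δλ = 64.35° (east) — does not cross 180°.
Leg 2: -76.19° → +20.27°, shortest Δλ = 96.46° (east) — does not cross 180°.
Leg 3: +20.27° → -129.00°, shortest Δλ = -149.27° (west) — does not cross 180°.
Leg 4: -129.00° → -154.42°, shortest Δλ = -25.42° (west) — does not cross 180°.
Leg 5: -154.42° → -22.07°, shortest Δλ = 132.35° (east) — does not cross 180°.
Leg 6: -22.07° → -11.82°, shortest Δλ = 10.25° (east) — does not cross 180°.
Total crossings: 0.

0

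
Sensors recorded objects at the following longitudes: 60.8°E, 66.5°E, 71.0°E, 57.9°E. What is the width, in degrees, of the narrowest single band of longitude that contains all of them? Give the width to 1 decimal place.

13.1°

Sort the longitudes: +57.9°, +60.8°, +66.5°, +71.0°.
Eastward gaps between consecutive values (wrapping around): 2.9°, 5.7°, 4.5°, 346.9°.
Largest gap = 346.9° ⇒ minimal covering band is its complement: 360° − 346.9° = 13.1°.
Band runs from +57.9° eastward to +71.0°.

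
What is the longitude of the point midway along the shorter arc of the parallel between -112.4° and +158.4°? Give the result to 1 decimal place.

-157.0°

Signed shortest Δλ from -112.4° to +158.4° is -89.2°.
Midpoint longitude = -112.4° + (-89.2°)/2 = -112.4° − 44.6° = -157.0°.
(The naïve average (-112.4 + +158.4)/2 = 23.0° is on the wrong side of the globe.)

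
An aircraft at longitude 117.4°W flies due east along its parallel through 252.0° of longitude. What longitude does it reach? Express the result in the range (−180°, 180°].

134.6°E

Start at -117.4°; shift +252.0° → +134.6°.
+134.6° already lies in (−180°, 180°].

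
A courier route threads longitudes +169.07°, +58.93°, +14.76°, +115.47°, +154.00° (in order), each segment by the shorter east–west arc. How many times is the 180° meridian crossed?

0

Leg 1: +169.07° → +58.93°, shortest Δλ = -110.14° (west) — does not cross 180°.
Leg 2: +58.93° → +14.76°, shortest Δλ = -44.17° (west) — does not cross 180°.
Leg 3: +14.76° → +115.47°, shortest Δλ = 100.71° (east) — does not cross 180°.
Leg 4: +115.47° → +154.00°, shortest Δλ = 38.53° (east) — does not cross 180°.
Total crossings: 0.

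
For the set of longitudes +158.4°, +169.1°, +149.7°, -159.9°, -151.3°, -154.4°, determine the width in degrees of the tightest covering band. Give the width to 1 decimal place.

59.0°

Sort the longitudes: -159.9°, -154.4°, -151.3°, +149.7°, +158.4°, +169.1°.
Eastward gaps between consecutive values (wrapping around): 5.5°, 3.1°, 301.0°, 8.7°, 10.7°, 31.0°.
Largest gap = 301.0° ⇒ minimal covering band is its complement: 360° − 301.0° = 59.0°.
Band runs from +149.7° eastward to -151.3°, crossing the antimeridian.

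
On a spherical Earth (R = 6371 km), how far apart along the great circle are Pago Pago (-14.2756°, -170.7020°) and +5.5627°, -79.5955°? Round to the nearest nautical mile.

5550 nmi

Δλ = -79.5955 − -170.7020 = 91.1065°.
Δφ = 5.5627 − -14.2756 = 19.8383°.
a = sin²(Δφ/2) + cos φ₁ · cos φ₂ · sin²(Δλ/2) = 0.521265.
c = 2·atan2(√a, √(1−a)) = 1.61334 rad → d = 6371·c ≈ 10278.58 km ≈ 5549.99 nmi.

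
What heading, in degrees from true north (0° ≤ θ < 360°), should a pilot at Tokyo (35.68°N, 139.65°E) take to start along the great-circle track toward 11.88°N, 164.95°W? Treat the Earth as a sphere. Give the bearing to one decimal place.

Δλ = -164.95 − 139.65 = -304.60°; wrapped into (−180°, 180°]: 55.40°.
θ = atan2( sin Δλ · cos φ₂ , cos φ₁ · sin φ₂ − sin φ₁ · cos φ₂ · cos Δλ )
  = atan2(0.80551, -0.15689) = 101.021° → normalised to [0°, 360°): 101.021°.

101.0°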